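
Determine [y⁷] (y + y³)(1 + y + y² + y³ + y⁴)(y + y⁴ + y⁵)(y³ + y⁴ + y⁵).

4

(y + y³) has coefficients 0,1,0,1 for degrees 0…3.
(1 + y + y² + y³ + y⁴) has coefficients 1,1,1,1,1,0,0,0 for degrees 0…7.
Multiplying by (y + y⁴ + y⁵) gives running coefficients 0,1,1,1,2,3,2,2 for degrees 0…7.
Finally multiplying by (y³ + y⁴ + y⁵), the product of all factors after the first has coefficients 0,0,0,0,1,2,3,4 for degrees 0…7.
[y⁷] = 1·3 + 1·1 = 4.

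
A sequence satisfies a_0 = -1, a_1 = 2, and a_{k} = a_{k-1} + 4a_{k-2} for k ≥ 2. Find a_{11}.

The ordinary generating function has denominator 1 - t - 4t^2.
Iterating the recurrence: a_0,…,a_{11} = -1, 2, -2, 6, -2, 22, 14, 102, 158, 566, 1198, 3462.

3462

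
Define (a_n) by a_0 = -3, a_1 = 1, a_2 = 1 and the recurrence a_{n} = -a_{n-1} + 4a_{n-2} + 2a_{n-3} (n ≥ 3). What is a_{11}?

-3291

The ordinary generating function has denominator 1 + z - 4z^2 - 2z^3.
Iterating the recurrence: a_0,…,a_{11} = -3, 1, 1, -3, 9, -19, 49, -107, 265, -595, 1441, -3291.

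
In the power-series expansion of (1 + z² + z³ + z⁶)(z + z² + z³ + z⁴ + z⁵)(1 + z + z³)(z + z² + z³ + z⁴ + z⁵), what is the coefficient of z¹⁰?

35

(1 + z² + z³ + z⁶) has coefficients 1,0,1,1,0,0,1 for degrees 0…6.
(z + z² + z³ + z⁴ + z⁵) has coefficients 0,1,1,1,1,1,0,0,0,0,0 for degrees 0…10.
Multiplying by (1 + z + z³) gives running coefficients 0,1,2,2,3,3,2,1,1,0,0 for degrees 0…10.
Finally multiplying by (z + z² + z³ + z⁴ + z⁵), the product of all factors after the first has coefficients 0,0,1,3,5,8,11,12,11,10,7 for degrees 0…10.
[z¹⁰] = 1·7 + 1·11 + 1·12 + 1·5 = 35.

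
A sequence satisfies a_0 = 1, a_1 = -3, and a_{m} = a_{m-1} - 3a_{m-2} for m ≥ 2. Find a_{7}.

-87

The ordinary generating function has denominator 1 - z + 3z^2.
Iterating the recurrence: a_0,…,a_{7} = 1, -3, -6, 3, 21, 12, -51, -87.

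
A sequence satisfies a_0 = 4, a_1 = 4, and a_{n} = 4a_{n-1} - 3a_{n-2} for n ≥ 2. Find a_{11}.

4

The ordinary generating function has denominator 1 - 4z + 3z^2.
Iterating the recurrence: a_0,…,a_{11} = 4, 4, 4, 4, 4, 4, 4, 4, 4, 4, 4, 4.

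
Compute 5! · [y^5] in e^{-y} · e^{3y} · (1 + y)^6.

The EGF product rule gives c_5 = Σ_{k_1+k_2+k_3=5} C(5; k_1,k_2,k_3) · ∏ g_i(k_i), where e^{-y} gives (-1)^k; e^{3y} gives (3)^k; (1+y)^6 gives the falling factorial (6)_k.
g_1(k) for k = 0…5: 1, -1, 1, -1, 1, -1.
g_2(k) for k = 0…5: 1, 3, 9, 27, 81, 243.
g_3(k) for k = 0…5: 1, 6, 30, 120, 360, 720.
First combine the last two factors: h(k) = Σ_j C(k,j)·g_2(j)·g_3(k−j) for k = 0…5: 1, 9, 75, 579, 4149, 27693.
c_5 = Σ_k C(5,k)·g_1(k)·h(5−k) = 1·1·27693 + 5·(-1)·4149 + 10·1·579 + 10·(-1)·75 + 5·1·9 + 1·(-1)·1 = 27693 − 20745 + 5790 − 750 + 45 − 1 = 12032.

12032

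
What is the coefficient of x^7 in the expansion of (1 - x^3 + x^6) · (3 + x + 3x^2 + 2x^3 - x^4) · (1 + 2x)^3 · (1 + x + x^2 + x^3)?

-60

(1 - x^3 + x^6) has coefficients 1,0,0,-1,0,0,1 for degrees 0…6.
(3 + x + 3x^2 + 2x^3 - x^4) has coefficients 3,1,3,2,-1,0,0,0 for degrees 0…7.
Multiplying by (1 + 2x)^3 gives running coefficients 3,19,45,56,55,42,4,-8 for degrees 0…7.
Finally multiplying by (1 + x + x^2 + x^3), the product of all factors after the first has coefficients 3,22,67,123,175,198,157,93 for degrees 0…7.
[x^7] = 1·93 − 1·175 + 1·22 = -60.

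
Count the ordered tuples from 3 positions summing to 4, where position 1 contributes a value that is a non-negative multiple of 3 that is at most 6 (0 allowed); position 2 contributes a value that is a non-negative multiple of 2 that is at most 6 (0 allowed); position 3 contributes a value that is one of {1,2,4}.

3

The generating function for the choices is (1 + y³ + y⁶)·(1 + y² + y⁴ + y⁶)·(y + y² + y⁴); the count is [y⁴].
(1 + y³ + y⁶) has coefficients 1,0,0,1,0 for degrees 0…4.
(1 + y² + y⁴ + y⁶) has coefficients 1,0,1,0,1 for degrees 0…4.
Finally multiplying by (y + y² + y⁴), the product of all factors after the first has coefficients 0,1,1,1,2 for degrees 0…4.
[y⁴] = 1·2 + 1·1 = 3.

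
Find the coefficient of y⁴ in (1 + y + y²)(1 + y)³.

4

(1 + y + y²) has coefficients 1,1,1 for degrees 0…2.
(1 + y)³ has coefficients 1,3,3,1,0 for degrees 0…4.
[y⁴] = 1·0 + 1·1 + 1·3 = 4.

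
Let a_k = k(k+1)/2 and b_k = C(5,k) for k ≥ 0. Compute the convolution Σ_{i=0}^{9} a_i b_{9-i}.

This is [x^9] in the product of the two ordinary generating functions.
Σ = 0·0 + 1·0 + 3·0 + 6·0 + 10·1 + 15·5 + 21·10 + 28·10 + 36·5 + 45·1 = 800.

800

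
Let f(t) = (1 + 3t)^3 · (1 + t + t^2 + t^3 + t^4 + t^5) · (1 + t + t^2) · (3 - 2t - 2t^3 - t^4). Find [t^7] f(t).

(1 + 3t)^3 has coefficients 1,9,27,27 for degrees 0…3.
(1 + t + t^2 + t^3 + t^4 + t^5) has coefficients 1,1,1,1,1,1,0,0 for degrees 0…7.
Multiplying by (1 + t + t^2) gives running coefficients 1,2,3,3,3,3,2,1 for degrees 0…7.
Finally multiplying by (3 - 2t - 2t^3 - t^4), the product of all factors after the first has coefficients 3,4,5,1,-2,-5,-9,-10 for degrees 0…7.
[t^7] = 1·(-10) + 9·(-9) + 27·(-5) + 27·(-2) = -280.

-280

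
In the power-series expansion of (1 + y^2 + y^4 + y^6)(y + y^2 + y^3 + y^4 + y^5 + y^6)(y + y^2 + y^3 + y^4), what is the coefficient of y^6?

8

(1 + y^2 + y^4 + y^6) has coefficients 1,0,1,0,1,0,1 for degrees 0…6.
(y + y^2 + y^3 + y^4 + y^5 + y^6) has coefficients 0,1,1,1,1,1,1 for degrees 0…6.
Finally multiplying by (y + y^2 + y^3 + y^4), the product of all factors after the first has coefficients 0,0,1,2,3,4,4 for degrees 0…6.
[y^6] = 1·4 + 1·3 + 1·1 + 1·0 = 8.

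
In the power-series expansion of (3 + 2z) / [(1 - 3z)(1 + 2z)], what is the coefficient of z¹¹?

The denominator gives the recurrence a_n = a_(n−1) + 6a_(n−2) for n ≥ 3; the numerator fixes a_0 = 3, a_1 = 5, a_2 = 23.
Iterating: 3, 5, 23, 53, 191, 509, 1655, 4709, 14639, 42893, 130727, 388085, so a_11 = 388085.

388085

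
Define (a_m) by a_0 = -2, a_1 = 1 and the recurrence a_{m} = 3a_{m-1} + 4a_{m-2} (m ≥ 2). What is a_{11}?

The ordinary generating function has denominator 1 - 3t - 4t^2.
Iterating the recurrence: a_0,…,a_{11} = -2, 1, -5, -11, -53, -203, -821, -3275, -13109, -52427, -209717, -838859.

-838859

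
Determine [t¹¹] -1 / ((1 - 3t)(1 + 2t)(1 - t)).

-158886

The denominator gives the recurrence a_n = 2a_(n−1) + 5a_(n−2) − 6a_(n−3) for n ≥ 3; the numerator fixes a_0 = -1, a_1 = -2, a_2 = -9.
Iterating: -1, -2, -9, -22, -77, -210, -673, -1934, -5973, -17578, -53417, -158886, so a_11 = -158886.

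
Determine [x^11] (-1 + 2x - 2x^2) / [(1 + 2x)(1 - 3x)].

The denominator gives the recurrence a_n = a_(n−1) + 6a_(n−2) for n ≥ 3; the numerator fixes a_0 = -1, a_1 = 1, a_2 = -7.
Iterating: -1, 1, -7, -1, -43, -49, -307, -601, -2443, -6049, -20707, -57001, so a_11 = -57001.

-57001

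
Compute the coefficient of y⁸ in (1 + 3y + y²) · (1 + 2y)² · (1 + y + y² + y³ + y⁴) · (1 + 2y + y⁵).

85

(1 + 3y + y²) has coefficients 1,3,1 for degrees 0…2.
(1 + 2y)² has coefficients 1,4,4,0,0,0,0,0,0 for degrees 0…8.
Multiplying by (1 + y + y² + y³ + y⁴) gives running coefficients 1,5,9,9,9,8,4,0,0 for degrees 0…8.
Finally multiplying by (1 + 2y + y⁵), the product of all factors after the first has coefficients 1,7,19,27,27,27,25,17,9 for degrees 0…8.
[y⁸] = 1·9 + 3·17 + 1·25 = 85.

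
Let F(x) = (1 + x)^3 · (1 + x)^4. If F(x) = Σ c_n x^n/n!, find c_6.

5040

The EGF product rule gives c_6 = Σ_{k_1+k_2=6} C(6; k_1,k_2) · ∏ g_i(k_i), where (1+x)^3 gives the falling factorial (3)_k; (1+x)^4 gives the falling factorial (4)_k.
g_1(k) for k = 0…6: 1, 3, 6, 6, 0, 0, 0.
g_2(k) for k = 0…6: 1, 4, 12, 24, 24, 0, 0.
c_6 = Σ_k C(6,k)·g_1(k)·g_2(6−k) = 15·6·24 + 20·6·24 = 2160 + 2880 = 5040.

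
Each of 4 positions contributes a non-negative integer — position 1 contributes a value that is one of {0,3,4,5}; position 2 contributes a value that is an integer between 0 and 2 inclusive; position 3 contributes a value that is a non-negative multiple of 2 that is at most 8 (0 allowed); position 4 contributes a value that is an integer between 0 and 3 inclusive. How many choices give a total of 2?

4

The generating function for the choices is (1 + x^3 + x^4 + x^5)·(1 + x + x^2)·(1 + x^2 + x^4 + x^6 + x^8)·(1 + x + x^2 + x^3); the count is [x^2].
(1 + x^3 + x^4 + x^5) has coefficients 1,0,0 for degrees 0…2.
(1 + x + x^2) has coefficients 1,1,1 for degrees 0…2.
Multiplying by (1 + x^2 + x^4 + x^6 + x^8) gives running coefficients 1,1,2 for degrees 0…2.
Finally multiplying by (1 + x + x^2 + x^3), the product of all factors after the first has coefficients 1,2,4 for degrees 0…2.
[x^2] = 1·4 = 4.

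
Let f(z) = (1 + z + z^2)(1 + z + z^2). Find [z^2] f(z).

3

(1 + z + z^2) has coefficients 1,1,1 for degrees 0…2.
(1 + z + z^2) has coefficients 1,1,1 for degrees 0…2.
[z^2] = 1·1 + 1·1 + 1·1 = 3.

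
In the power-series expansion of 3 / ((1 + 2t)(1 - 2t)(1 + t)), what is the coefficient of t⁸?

1023

Partial fractions give a closed form: a_n = (3)·(-2)^n + (1)·2^n + (-1)·(-1)^n.
At n = 8: a_8 = 1023.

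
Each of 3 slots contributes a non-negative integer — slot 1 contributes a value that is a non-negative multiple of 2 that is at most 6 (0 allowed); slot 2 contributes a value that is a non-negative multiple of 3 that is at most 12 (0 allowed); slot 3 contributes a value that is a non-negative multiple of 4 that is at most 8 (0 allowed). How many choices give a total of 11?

3

The generating function for the choices is (1 + z^2 + z^4 + z^6)·(1 + z^3 + z^6 + z^9 + z^12)·(1 + z^4 + z^8); the count is [z^11].
(1 + z^2 + z^4 + z^6) has coefficients 1,0,1,0,1,0,1 for degrees 0…6.
(1 + z^3 + z^6 + z^9 + z^12) has coefficients 1,0,0,1,0,0,1,0,0,1,0,0 for degrees 0…11.
Finally multiplying by (1 + z^4 + z^8), the product of all factors after the first has coefficients 1,0,0,1,1,0,1,1,1,1,1,1 for degrees 0…11.
[z^11] = 1·1 + 1·1 + 1·1 + 1·0 = 3.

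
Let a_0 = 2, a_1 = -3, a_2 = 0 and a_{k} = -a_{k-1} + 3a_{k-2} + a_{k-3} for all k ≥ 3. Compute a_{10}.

836

The ordinary generating function has denominator 1 + z - 3z^2 - z^3.
Iterating the recurrence: a_0,…,a_{10} = 2, -3, 0, -7, 4, -25, 30, -101, 166, -439, 836.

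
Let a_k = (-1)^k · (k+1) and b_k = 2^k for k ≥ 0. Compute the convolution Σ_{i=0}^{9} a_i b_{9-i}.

224

The convolution is the t^9 coefficient of A(t)B(t).
Σ = 1·512 − 2·256 + 3·128 − 4·64 + 5·32 − 6·16 + 7·8 − 8·4 + 9·2 − 10·1 = 224.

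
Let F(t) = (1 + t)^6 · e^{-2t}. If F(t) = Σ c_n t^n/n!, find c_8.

The EGF product rule gives c_8 = Σ_{k_1+k_2=8} C(8; k_1,k_2) · ∏ g_i(k_i), where (1+t)^6 gives the falling factorial (6)_k; e^{-2t} gives (-2)^k.
g_1(k) for k = 0…8: 1, 6, 30, 120, 360, 720, 720, 0, 0.
g_2(k) for k = 0…8: 1, -2, 4, -8, 16, -32, 64, -128, 256.
c_8 = Σ_k C(8,k)·g_1(k)·g_2(8−k) = 1·1·256 + 8·6·(-128) + 28·30·64 + 56·120·(-32) + 70·360·16 + 56·720·(-8) + 28·720·4 = 256 − 6144 + 53760 − 215040 + 403200 − 322560 + 80640 = -5888.

-5888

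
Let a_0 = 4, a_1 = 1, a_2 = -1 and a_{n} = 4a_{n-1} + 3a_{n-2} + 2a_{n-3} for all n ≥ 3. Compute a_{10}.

The ordinary generating function has denominator 1 - 4q - 3q^2 - 2q^3.
Iterating the recurrence: a_0,…,a_{10} = 4, 1, -1, 7, 27, 127, 603, 2847, 13451, 63551, 300251.

300251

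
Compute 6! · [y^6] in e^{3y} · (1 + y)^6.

173007

The EGF product rule gives c_6 = Σ_{k_1+k_2=6} C(6; k_1,k_2) · ∏ g_i(k_i), where e^{3y} gives (3)^k; (1+y)^6 gives the falling factorial (6)_k.
g_1(k) for k = 0…6: 1, 3, 9, 27, 81, 243, 729.
g_2(k) for k = 0…6: 1, 6, 30, 120, 360, 720, 720.
c_6 = Σ_k C(6,k)·g_1(k)·g_2(6−k) = 1·1·720 + 6·3·720 + 15·9·360 + 20·27·120 + 15·81·30 + 6·243·6 + 1·729·1 = 720 + 12960 + 48600 + 64800 + 36450 + 8748 + 729 = 173007.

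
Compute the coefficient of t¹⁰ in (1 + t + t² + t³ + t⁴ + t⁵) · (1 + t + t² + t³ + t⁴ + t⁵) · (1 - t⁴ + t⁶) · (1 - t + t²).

(1 + t + t² + t³ + t⁴ + t⁵) has coefficients 1,1,1,1,1,1 for degrees 0…5.
(1 + t + t² + t³ + t⁴ + t⁵) has coefficients 1,1,1,1,1,1,0,0,0,0,0 for degrees 0…10.
Multiplying by (1 - t⁴ + t⁶) gives running coefficients 1,1,1,1,0,0,0,0,0,0,1 for degrees 0…10.
Finally multiplying by (1 - t + t²), the product of all factors after the first has coefficients 1,0,1,1,0,1,0,0,0,0,1 for degrees 0…10.
[t¹⁰] = 1·1 + 1·0 + 1·0 + 1·0 + 1·0 + 1·1 = 2.

2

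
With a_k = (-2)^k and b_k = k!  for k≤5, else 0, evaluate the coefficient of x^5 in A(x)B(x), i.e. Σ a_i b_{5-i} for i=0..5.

Write out a_i and b_{5-i} for i = 0,…,5 and sum the products.
Σ = 1·120 − 2·24 + 4·6 − 8·2 + 16·1 − 32·1 = 64.

64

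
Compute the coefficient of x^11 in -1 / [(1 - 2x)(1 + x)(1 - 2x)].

-16839

The denominator gives the recurrence a_n = 3a_(n−1) − 4a_(n−3) for n ≥ 3; the numerator fixes a_0 = -1, a_1 = -3, a_2 = -9.
Iterating: -1, -3, -9, -23, -57, -135, -313, -711, -1593, -3527, -7737, -16839, so a_11 = -16839.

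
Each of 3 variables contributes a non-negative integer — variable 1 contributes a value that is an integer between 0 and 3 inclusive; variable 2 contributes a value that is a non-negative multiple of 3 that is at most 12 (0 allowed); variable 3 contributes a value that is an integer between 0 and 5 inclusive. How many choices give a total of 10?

The generating function for the choices is (1 + z + z² + z³)·(1 + z³ + z⁶ + z⁹ + z¹²)·(1 + z + z² + z³ + z⁴ + z⁵); the count is [z¹⁰].
(1 + z + z² + z³) has coefficients 1,1,1,1 for degrees 0…3.
(1 + z³ + z⁶ + z⁹ + z¹²) has coefficients 1,0,0,1,0,0,1,0,0,1,0 for degrees 0…10.
Finally multiplying by (1 + z + z² + z³ + z⁴ + z⁵), the product of all factors after the first has coefficients 1,1,1,2,2,2,2,2,2,2,2 for degrees 0…10.
[z¹⁰] = 1·2 + 1·2 + 1·2 + 1·2 = 8.

8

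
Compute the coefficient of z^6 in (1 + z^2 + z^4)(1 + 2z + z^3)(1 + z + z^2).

4

(1 + z^2 + z^4) has coefficients 1,0,1,0,1 for degrees 0…4.
(1 + 2z + z^3) has coefficients 1,2,0,1,0,0,0 for degrees 0…6.
Finally multiplying by (1 + z + z^2), the product of all factors after the first has coefficients 1,3,3,3,1,1,0 for degrees 0…6.
[z^6] = 1·0 + 1·1 + 1·3 = 4.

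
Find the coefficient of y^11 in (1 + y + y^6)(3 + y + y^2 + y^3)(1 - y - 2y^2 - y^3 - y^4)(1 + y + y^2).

-16

(1 + y + y^6) has coefficients 1,1,0,0,0,0,1 for degrees 0…6.
(3 + y + y^2 + y^3) has coefficients 3,1,1,1,0,0,0,0,0,0,0,0 for degrees 0…11.
Multiplying by (1 - y - 2y^2 - y^3 - y^4) gives running coefficients 3,-2,-6,-5,-7,-4,-2,-1,0,0,0,0 for degrees 0…11.
Finally multiplying by (1 + y + y^2), the product of all factors after the first has coefficients 3,1,-5,-13,-18,-16,-13,-7,-3,-1,0,0 for degrees 0…11.
[y^11] = 1·0 + 1·0 + 1·(-16) = -16.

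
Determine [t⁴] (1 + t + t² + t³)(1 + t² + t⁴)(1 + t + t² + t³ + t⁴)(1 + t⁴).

9

(1 + t + t² + t³) has coefficients 1,1,1,1 for degrees 0…3.
(1 + t² + t⁴) has coefficients 1,0,1,0,1 for degrees 0…4.
Multiplying by (1 + t + t² + t³ + t⁴) gives running coefficients 1,1,2,2,3 for degrees 0…4.
Finally multiplying by (1 + t⁴), the product of all factors after the first has coefficients 1,1,2,2,4 for degrees 0…4.
[t⁴] = 1·4 + 1·2 + 1·2 + 1·1 = 9.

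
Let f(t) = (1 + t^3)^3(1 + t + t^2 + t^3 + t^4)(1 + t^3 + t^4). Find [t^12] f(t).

8

(1 + t^3)^3 has coefficients 1,0,0,3,0,0,3,0,0,1 for degrees 0…9.
(1 + t + t^2 + t^3 + t^4) has coefficients 1,1,1,1,1,0,0,0,0,0,0,0,0 for degrees 0…12.
Finally multiplying by (1 + t^3 + t^4), the product of all factors after the first has coefficients 1,1,1,2,3,2,2,2,1,0,0,0,0 for degrees 0…12.
[t^12] = 1·0 + 3·0 + 3·2 + 1·2 = 8.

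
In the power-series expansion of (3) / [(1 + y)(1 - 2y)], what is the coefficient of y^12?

8193

The denominator gives the recurrence a_n = a_(n−1) + 2a_(n−2) for n ≥ 2; the numerator fixes a_0 = 3, a_1 = 3.
Iterating: 3, 3, 9, 15, 33, 63, 129, 255, 513, 1023, 2049, 4095, 8193, so a_12 = 8193.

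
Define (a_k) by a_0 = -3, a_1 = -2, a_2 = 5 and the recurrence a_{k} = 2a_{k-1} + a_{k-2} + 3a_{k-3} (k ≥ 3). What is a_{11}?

1439

The ordinary generating function has denominator 1 - 2q - q^2 - 3q^3.
Iterating the recurrence: a_0,…,a_{11} = -3, -2, 5, -1, -3, 8, 10, 19, 72, 193, 515, 1439.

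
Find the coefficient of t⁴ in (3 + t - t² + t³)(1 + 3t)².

(3 + t - t² + t³) has coefficients 3,1,-1,1 for degrees 0…3.
(1 + 3t)² has coefficients 1,6,9,0,0 for degrees 0…4.
[t⁴] = 3·0 + 1·0 − 1·9 + 1·6 = -3.

-3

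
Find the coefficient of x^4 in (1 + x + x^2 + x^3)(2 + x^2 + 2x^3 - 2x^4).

1

(1 + x + x^2 + x^3) has coefficients 1,1,1,1 for degrees 0…3.
(2 + x^2 + 2x^3 - 2x^4) has coefficients 2,0,1,2,-2 for degrees 0…4.
[x^4] = 1·(-2) + 1·2 + 1·1 + 1·0 = 1.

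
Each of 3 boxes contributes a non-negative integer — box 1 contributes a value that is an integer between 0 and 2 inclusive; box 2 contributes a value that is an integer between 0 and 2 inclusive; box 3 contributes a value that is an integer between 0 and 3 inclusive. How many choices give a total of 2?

The generating function for the choices is (1 + x + x^2)·(1 + x + x^2)·(1 + x + x^2 + x^3); the count is [x^2].
(1 + x + x^2) has coefficients 1,1,1 for degrees 0…2.
(1 + x + x^2) has coefficients 1,1,1 for degrees 0…2.
Finally multiplying by (1 + x + x^2 + x^3), the product of all factors after the first has coefficients 1,2,3 for degrees 0…2.
[x^2] = 1·3 + 1·2 + 1·1 = 6.

6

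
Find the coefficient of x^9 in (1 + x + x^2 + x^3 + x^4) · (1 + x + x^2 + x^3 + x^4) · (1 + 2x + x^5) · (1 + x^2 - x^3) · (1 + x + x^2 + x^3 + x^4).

59

(1 + x + x^2 + x^3 + x^4) has coefficients 1,1,1,1,1 for degrees 0…4.
(1 + x + x^2 + x^3 + x^4) has coefficients 1,1,1,1,1,0,0,0,0,0 for degrees 0…9.
Multiplying by (1 + 2x + x^5) gives running coefficients 1,3,3,3,3,3,1,1,1,1 for degrees 0…9.
Multiplying by (1 + x^2 - x^3) gives running coefficients 1,3,4,5,3,3,1,1,-1,1 for degrees 0…9.
Finally multiplying by (1 + x + x^2 + x^3 + x^4), the product of all factors after the first has coefficients 1,4,8,13,16,18,16,13,7,5 for degrees 0…9.
[x^9] = 1·5 + 1·7 + 1·13 + 1·16 + 1·18 = 59.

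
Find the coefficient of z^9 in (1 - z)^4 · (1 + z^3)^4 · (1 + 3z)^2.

(1 - z)^4 has coefficients 1,-4,6,-4,1 for degrees 0…4.
(1 + z^3)^4 has coefficients 1,0,0,4,0,0,6,0,0,4 for degrees 0…9.
Finally multiplying by (1 + 3z)^2, the product of all factors after the first has coefficients 1,6,9,4,24,36,6,36,54,4 for degrees 0…9.
[z^9] = 1·4 − 4·54 + 6·36 − 4·6 + 1·36 = 16.

16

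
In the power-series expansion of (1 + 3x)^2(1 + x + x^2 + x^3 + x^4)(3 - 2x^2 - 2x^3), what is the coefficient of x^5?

-19

(1 + 3x)^2 has coefficients 1,6,9 for degrees 0…2.
(1 + x + x^2 + x^3 + x^4) has coefficients 1,1,1,1,1,0 for degrees 0…5.
Finally multiplying by (3 - 2x^2 - 2x^3), the product of all factors after the first has coefficients 3,3,1,-1,-1,-4 for degrees 0…5.
[x^5] = 1·(-4) + 6·(-1) + 9·(-1) = -19.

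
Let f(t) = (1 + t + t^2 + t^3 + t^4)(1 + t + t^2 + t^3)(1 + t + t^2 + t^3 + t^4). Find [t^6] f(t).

(1 + t + t^2 + t^3 + t^4) has coefficients 1,1,1,1,1 for degrees 0…4.
(1 + t + t^2 + t^3) has coefficients 1,1,1,1,0,0,0 for degrees 0…6.
Finally multiplying by (1 + t + t^2 + t^3 + t^4), the product of all factors after the first has coefficients 1,2,3,4,4,3,2 for degrees 0…6.
[t^6] = 1·2 + 1·3 + 1·4 + 1·4 + 1·3 = 16.

16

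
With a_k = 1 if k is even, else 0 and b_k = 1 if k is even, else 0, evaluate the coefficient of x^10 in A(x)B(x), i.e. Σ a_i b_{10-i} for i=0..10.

The convolution is the t^10 coefficient of A(t)B(t).
Σ = 1·1 + 0·0 + 1·1 + 0·0 + 1·1 + 0·0 + 1·1 + 0·0 + 1·1 + 0·0 + 1·1 = 6.

6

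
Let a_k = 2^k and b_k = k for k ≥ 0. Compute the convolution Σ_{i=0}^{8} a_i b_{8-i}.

The convolution is the t^8 coefficient of A(t)B(t).
Σ = 1·8 + 2·7 + 4·6 + 8·5 + 16·4 + 32·3 + 64·2 + 128·1 + 256·0 = 502.

502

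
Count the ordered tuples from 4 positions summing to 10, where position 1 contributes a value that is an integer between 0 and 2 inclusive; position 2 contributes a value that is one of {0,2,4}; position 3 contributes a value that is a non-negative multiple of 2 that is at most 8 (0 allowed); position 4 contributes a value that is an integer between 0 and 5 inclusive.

26

The generating function for the choices is (1 + q + q²)·(1 + q² + q⁴)·(1 + q² + q⁴ + q⁶ + q⁸)·(1 + q + q² + q³ + q⁴ + q⁵); the count is [q¹⁰].
(1 + q + q²) has coefficients 1,1,1 for degrees 0…2.
(1 + q² + q⁴) has coefficients 1,0,1,0,1,0,0,0,0,0,0 for degrees 0…10.
Multiplying by (1 + q² + q⁴ + q⁶ + q⁸) gives running coefficients 1,0,2,0,3,0,3,0,3,0,2 for degrees 0…10.
Finally multiplying by (1 + q + q² + q³ + q⁴ + q⁵), the product of all factors after the first has coefficients 1,1,3,3,6,6,8,8,9,9,8 for degrees 0…10.
[q¹⁰] = 1·8 + 1·9 + 1·9 = 26.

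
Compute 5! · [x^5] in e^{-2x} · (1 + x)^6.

-32

The EGF product rule gives c_5 = Σ_{k_1+k_2=5} C(5; k_1,k_2) · ∏ g_i(k_i), where e^{-2x} gives (-2)^k; (1+x)^6 gives the falling factorial (6)_k.
g_1(k) for k = 0…5: 1, -2, 4, -8, 16, -32.
g_2(k) for k = 0…5: 1, 6, 30, 120, 360, 720.
c_5 = Σ_k C(5,k)·g_1(k)·g_2(5−k) = 1·1·720 + 5·(-2)·360 + 10·4·120 + 10·(-8)·30 + 5·16·6 + 1·(-32)·1 = 720 − 3600 + 4800 − 2400 + 480 − 32 = -32.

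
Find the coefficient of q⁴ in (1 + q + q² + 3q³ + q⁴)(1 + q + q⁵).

(1 + q + q² + 3q³ + q⁴) has coefficients 1,1,1,3,1 for degrees 0…4.
(1 + q + q⁵) has coefficients 1,1,0,0,0 for degrees 0…4.
[q⁴] = 1·0 + 1·0 + 1·0 + 3·1 + 1·1 = 4.

4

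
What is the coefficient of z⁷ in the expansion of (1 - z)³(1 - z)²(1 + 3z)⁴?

-324

(1 - z)³ has coefficients 1,-3,3,-1 for degrees 0…3.
(1 - z)² has coefficients 1,-2,1,0,0,0,0,0 for degrees 0…7.
Finally multiplying by (1 + 3z)⁴, the product of all factors after the first has coefficients 1,10,31,12,-81,-54,81,0 for degrees 0…7.
[z⁷] = 1·0 − 3·81 + 3·(-54) − 1·(-81) = -324.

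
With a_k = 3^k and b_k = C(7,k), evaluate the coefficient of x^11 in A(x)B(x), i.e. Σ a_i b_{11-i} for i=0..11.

1327104

The convolution is the t^11 coefficient of A(t)B(t).
Σ = 1·0 + 3·0 + 9·0 + 27·0 + 81·1 + 243·7 + 729·21 + 2187·35 + 6561·35 + 19683·21 + 59049·7 + 177147·1 = 1327104.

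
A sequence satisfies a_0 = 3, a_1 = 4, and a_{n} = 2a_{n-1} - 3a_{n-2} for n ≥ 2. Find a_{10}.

-745

The ordinary generating function has denominator 1 - 2q + 3q^2.
Iterating the recurrence: a_0,…,a_{10} = 3, 4, -1, -14, -25, -8, 59, 142, 107, -212, -745.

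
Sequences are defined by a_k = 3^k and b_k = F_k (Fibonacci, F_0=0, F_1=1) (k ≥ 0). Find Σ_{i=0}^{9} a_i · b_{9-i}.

11770

This is [x^9] in the product of the two ordinary generating functions.
Σ = 1·34 + 3·21 + 9·13 + 27·8 + 81·5 + 243·3 + 729·2 + 2187·1 + 6561·1 + 19683·0 = 11770.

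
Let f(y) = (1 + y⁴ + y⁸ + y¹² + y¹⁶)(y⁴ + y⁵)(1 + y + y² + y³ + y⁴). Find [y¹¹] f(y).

2

(1 + y⁴ + y⁸ + y¹² + y¹⁶) has coefficients 1,0,0,0,1,0,0,0,1,0,0,0 for degrees 0…11.
(y⁴ + y⁵) has coefficients 0,0,0,0,1,1,0,0,0,0,0,0 for degrees 0…11.
Finally multiplying by (1 + y + y² + y³ + y⁴), the product of all factors after the first has coefficients 0,0,0,0,1,2,2,2,2,1,0,0 for degrees 0…11.
[y¹¹] = 1·0 + 1·2 + 1·0 = 2.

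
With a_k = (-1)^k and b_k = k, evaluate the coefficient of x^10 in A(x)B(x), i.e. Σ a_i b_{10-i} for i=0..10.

5

This is [x^10] in the product of the two ordinary generating functions.
Σ = 1·10 − 1·9 + 1·8 − 1·7 + 1·6 − 1·5 + 1·4 − 1·3 + 1·2 − 1·1 + 1·0 = 5.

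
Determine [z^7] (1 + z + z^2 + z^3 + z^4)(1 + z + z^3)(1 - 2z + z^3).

(1 + z + z^2 + z^3 + z^4) has coefficients 1,1,1,1,1 for degrees 0…4.
(1 + z + z^3) has coefficients 1,1,0,1,0,0,0,0 for degrees 0…7.
Finally multiplying by (1 - 2z + z^3), the product of all factors after the first has coefficients 1,-1,-2,2,-1,0,1,0 for degrees 0…7.
[z^7] = 1·0 + 1·1 + 1·0 + 1·(-1) + 1·2 = 2.

2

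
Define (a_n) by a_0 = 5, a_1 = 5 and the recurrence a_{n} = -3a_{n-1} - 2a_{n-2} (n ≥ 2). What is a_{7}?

1265

The ordinary generating function has denominator 1 + 3q + 2q^2.
Iterating the recurrence: a_0,…,a_{7} = 5, 5, -25, 65, -145, 305, -625, 1265.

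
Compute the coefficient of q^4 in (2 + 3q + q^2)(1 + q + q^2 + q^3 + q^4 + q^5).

6

(2 + 3q + q^2) has coefficients 2,3,1 for degrees 0…2.
(1 + q + q^2 + q^3 + q^4 + q^5) has coefficients 1,1,1,1,1 for degrees 0…4.
[q^4] = 2·1 + 3·1 + 1·1 = 6.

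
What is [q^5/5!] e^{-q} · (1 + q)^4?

The EGF product rule gives c_5 = Σ_{k_1+k_2=5} C(5; k_1,k_2) · ∏ g_i(k_i), where e^{-q} gives (-1)^k; (1+q)^4 gives the falling factorial (4)_k.
g_1(k) for k = 0…5: 1, -1, 1, -1, 1, -1.
g_2(k) for k = 0…5: 1, 4, 12, 24, 24, 0.
c_5 = Σ_k C(5,k)·g_1(k)·g_2(5−k) = 5·(-1)·24 + 10·1·24 + 10·(-1)·12 + 5·1·4 + 1·(-1)·1 = −120 + 240 − 120 + 20 − 1 = 19.

19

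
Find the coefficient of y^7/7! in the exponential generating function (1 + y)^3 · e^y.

358

The EGF product rule gives c_7 = Σ_{k_1+k_2=7} C(7; k_1,k_2) · ∏ g_i(k_i), where (1+y)^3 gives the falling factorial (3)_k; e^y gives (1)^k.
g_1(k) for k = 0…7: 1, 3, 6, 6, 0, 0, 0, 0.
g_2(k) for k = 0…7: 1, 1, 1, 1, 1, 1, 1, 1.
c_7 = Σ_k C(7,k)·g_1(k)·g_2(7−k) = 1·1·1 + 7·3·1 + 21·6·1 + 35·6·1 = 1 + 21 + 126 + 210 = 358.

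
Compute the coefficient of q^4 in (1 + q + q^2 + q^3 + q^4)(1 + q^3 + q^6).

2

(1 + q + q^2 + q^3 + q^4) has coefficients 1,1,1,1,1 for degrees 0…4.
(1 + q^3 + q^6) has coefficients 1,0,0,1,0 for degrees 0…4.
[q^4] = 1·0 + 1·1 + 1·0 + 1·0 + 1·1 = 2.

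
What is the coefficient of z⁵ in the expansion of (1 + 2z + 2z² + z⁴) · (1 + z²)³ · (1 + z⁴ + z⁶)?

8

(1 + 2z + 2z² + z⁴) has coefficients 1,2,2,0,1 for degrees 0…4.
(1 + z²)³ has coefficients 1,0,3,0,3,0 for degrees 0…5.
Finally multiplying by (1 + z⁴ + z⁶), the product of all factors after the first has coefficients 1,0,3,0,4,0 for degrees 0…5.
[z⁵] = 1·0 + 2·4 + 2·0 + 1·0 = 8.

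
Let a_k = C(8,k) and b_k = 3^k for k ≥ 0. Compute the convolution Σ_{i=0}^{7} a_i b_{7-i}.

21845

This is [x^7] in the product of the two ordinary generating functions.
Σ = 1·2187 + 8·729 + 28·243 + 56·81 + 70·27 + 56·9 + 28·3 + 8·1 = 21845.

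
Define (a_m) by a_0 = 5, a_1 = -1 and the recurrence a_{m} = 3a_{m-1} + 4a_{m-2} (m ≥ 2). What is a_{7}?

The ordinary generating function has denominator 1 - 3t - 4t^2.
Iterating the recurrence: a_0,…,a_{7} = 5, -1, 17, 47, 209, 815, 3281, 13103.

13103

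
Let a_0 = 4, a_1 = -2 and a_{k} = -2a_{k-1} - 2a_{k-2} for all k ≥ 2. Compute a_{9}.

The ordinary generating function has denominator 1 + 2x + 2x^2.
Iterating the recurrence: a_0,…,a_{9} = 4, -2, -4, 12, -16, 8, 16, -48, 64, -32.

-32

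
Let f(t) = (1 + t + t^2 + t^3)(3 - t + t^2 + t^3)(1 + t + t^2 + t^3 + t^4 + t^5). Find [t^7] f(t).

11

(1 + t + t^2 + t^3) has coefficients 1,1,1,1 for degrees 0…3.
(3 - t + t^2 + t^3) has coefficients 3,-1,1,1,0,0,0,0 for degrees 0…7.
Finally multiplying by (1 + t + t^2 + t^3 + t^4 + t^5), the product of all factors after the first has coefficients 3,2,3,4,4,4,1,2 for degrees 0…7.
[t^7] = 1·2 + 1·1 + 1·4 + 1·4 = 11.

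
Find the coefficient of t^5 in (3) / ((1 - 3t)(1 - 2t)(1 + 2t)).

The denominator gives the recurrence a_n = 3a_(n−1) + 4a_(n−2) − 12a_(n−3) for n ≥ 3; the numerator fixes a_0 = 3, a_1 = 9, a_2 = 39.
Iterating: 3, 9, 39, 117, 399, 1197, so a_5 = 1197.

1197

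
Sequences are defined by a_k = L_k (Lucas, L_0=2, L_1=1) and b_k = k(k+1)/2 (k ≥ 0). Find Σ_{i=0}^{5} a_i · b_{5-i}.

77

Write out a_i and b_{5-i} for i = 0,…,5 and sum the products.
Σ = 2·15 + 1·10 + 3·6 + 4·3 + 7·1 + 11·0 = 77.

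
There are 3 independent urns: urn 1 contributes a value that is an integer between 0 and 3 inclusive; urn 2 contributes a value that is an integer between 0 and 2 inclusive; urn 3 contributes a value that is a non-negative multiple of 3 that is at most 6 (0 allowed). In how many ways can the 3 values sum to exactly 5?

The generating function for the choices is (1 + z + z^2 + z^3)·(1 + z + z^2)·(1 + z^3 + z^6); the count is [z^5].
(1 + z + z^2 + z^3) has coefficients 1,1,1,1 for degrees 0…3.
(1 + z + z^2) has coefficients 1,1,1,0,0,0 for degrees 0…5.
Finally multiplying by (1 + z^3 + z^6), the product of all factors after the first has coefficients 1,1,1,1,1,1 for degrees 0…5.
[z^5] = 1·1 + 1·1 + 1·1 + 1·1 = 4.

4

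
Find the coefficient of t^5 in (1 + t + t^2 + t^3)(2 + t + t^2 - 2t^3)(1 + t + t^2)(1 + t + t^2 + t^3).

(1 + t + t^2 + t^3) has coefficients 1,1,1,1 for degrees 0…3.
(2 + t + t^2 - 2t^3) has coefficients 2,1,1,-2,0,0 for degrees 0…5.
Multiplying by (1 + t + t^2) gives running coefficients 2,3,4,0,-1,-2 for degrees 0…5.
Finally multiplying by (1 + t + t^2 + t^3), the product of all factors after the first has coefficients 2,5,9,9,6,1 for degrees 0…5.
[t^5] = 1·1 + 1·6 + 1·9 + 1·9 = 25.

25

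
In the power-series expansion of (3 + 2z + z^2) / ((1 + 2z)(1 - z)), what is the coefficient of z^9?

The denominator gives the recurrence a_n = −a_(n−1) + 2a_(n−2) for n ≥ 3; the numerator fixes a_0 = 3, a_1 = -1, a_2 = 8.
Iterating: 3, -1, 8, -10, 26, -46, 98, -190, 386, -766, so a_9 = -766.

-766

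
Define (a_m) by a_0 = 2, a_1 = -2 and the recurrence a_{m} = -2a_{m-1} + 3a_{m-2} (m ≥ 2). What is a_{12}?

531442

The ordinary generating function has denominator 1 + 2t - 3t^2.
Iterating the recurrence: a_0,…,a_{12} = 2, -2, 10, -26, 82, -242, 730, -2186, 6562, -19682, 59050, -177146, 531442.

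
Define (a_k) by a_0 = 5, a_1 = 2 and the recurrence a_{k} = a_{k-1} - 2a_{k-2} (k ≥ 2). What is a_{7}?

The ordinary generating function has denominator 1 - z + 2z^2.
Iterating the recurrence: a_0,…,a_{7} = 5, 2, -8, -12, 4, 28, 20, -36.

-36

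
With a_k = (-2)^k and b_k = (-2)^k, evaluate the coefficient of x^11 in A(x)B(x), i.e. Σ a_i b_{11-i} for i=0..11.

This is [x^11] in the product of the two ordinary generating functions.
Σ = 1·(-2048) − 2·1024 + 4·(-512) − 8·256 + 16·(-128) − 32·64 + 64·(-32) − 128·16 + 256·(-8) − 512·4 + 1024·(-2) − 2048·1 = -24576.

-24576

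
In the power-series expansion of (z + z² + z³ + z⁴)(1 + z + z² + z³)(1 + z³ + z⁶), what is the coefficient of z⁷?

(z + z² + z³ + z⁴) has coefficients 0,1,1,1,1 for degrees 0…4.
(1 + z + z² + z³) has coefficients 1,1,1,1,0,0,0,0 for degrees 0…7.
Finally multiplying by (1 + z³ + z⁶), the product of all factors after the first has coefficients 1,1,1,2,1,1,2,1 for degrees 0…7.
[z⁷] = 1·2 + 1·1 + 1·1 + 1·2 = 6.

6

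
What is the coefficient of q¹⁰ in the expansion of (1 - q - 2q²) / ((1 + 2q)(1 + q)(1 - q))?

1365

The denominator gives the recurrence a_n = −2a_(n−1) + a_(n−2) + 2a_(n−3) for n ≥ 3; the numerator fixes a_0 = 1, a_1 = -3, a_2 = 5.
Iterating: 1, -3, 5, -11, 21, -43, 85, -171, 341, -683, 1365, so a_10 = 1365.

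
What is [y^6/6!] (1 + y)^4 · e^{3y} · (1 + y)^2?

173007

The EGF product rule gives c_6 = Σ_{k_1+k_2+k_3=6} C(6; k_1,k_2,k_3) · ∏ g_i(k_i), where (1+y)^4 gives the falling factorial (4)_k; e^{3y} gives (3)^k; (1+y)^2 gives the falling factorial (2)_k.
g_1(k) for k = 0…6: 1, 4, 12, 24, 24, 0, 0.
g_2(k) for k = 0…6: 1, 3, 9, 27, 81, 243, 729.
g_3(k) for k = 0…6: 1, 2, 2, 0, 0, 0, 0.
First combine the last two factors: h(k) = Σ_j C(k,j)·g_2(j)·g_3(k−j) for k = 0…6: 1, 5, 23, 99, 405, 1593, 6075.
c_6 = Σ_k C(6,k)·g_1(k)·h(6−k) = 1·1·6075 + 6·4·1593 + 15·12·405 + 20·24·99 + 15·24·23 = 6075 + 38232 + 72900 + 47520 + 8280 = 173007.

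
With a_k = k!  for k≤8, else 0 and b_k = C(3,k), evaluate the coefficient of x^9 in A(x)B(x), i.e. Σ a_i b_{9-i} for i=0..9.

136800

This is [x^9] in the product of the two ordinary generating functions.
Σ = 1·0 + 1·0 + 2·0 + 6·0 + 24·0 + 120·0 + 720·1 + 5040·3 + 40320·3 + 0·1 = 136800.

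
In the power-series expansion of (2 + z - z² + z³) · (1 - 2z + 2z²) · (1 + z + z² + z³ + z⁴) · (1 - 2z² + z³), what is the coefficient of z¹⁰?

(2 + z - z² + z³) has coefficients 2,1,-1,1 for degrees 0…3.
(1 - 2z + 2z²) has coefficients 1,-2,2,0,0,0,0,0,0,0,0 for degrees 0…10.
Multiplying by (1 + z + z² + z³ + z⁴) gives running coefficients 1,-1,1,1,1,0,2,0,0,0,0 for degrees 0…10.
Finally multiplying by (1 - 2z² + z³), the product of all factors after the first has coefficients 1,-1,-1,4,-2,-1,1,1,-4,2,0 for degrees 0…10.
[z¹⁰] = 2·0 + 1·2 − 1·(-4) + 1·1 = 7.

7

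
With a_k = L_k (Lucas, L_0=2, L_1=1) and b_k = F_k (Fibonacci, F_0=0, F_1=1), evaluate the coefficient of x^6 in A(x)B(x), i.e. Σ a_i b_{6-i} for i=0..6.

This is [x^6] in the product of the two ordinary generating functions.
Σ = 2·8 + 1·5 + 3·3 + 4·2 + 7·1 + 11·1 + 18·0 = 56.

56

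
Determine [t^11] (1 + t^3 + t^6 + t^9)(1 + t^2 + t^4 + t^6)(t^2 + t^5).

4

(1 + t^3 + t^6 + t^9) has coefficients 1,0,0,1,0,0,1,0,0,1 for degrees 0…9.
(1 + t^2 + t^4 + t^6) has coefficients 1,0,1,0,1,0,1,0,0,0,0,0 for degrees 0…11.
Finally multiplying by (t^2 + t^5), the product of all factors after the first has coefficients 0,0,1,0,1,1,1,1,1,1,0,1 for degrees 0…11.
[t^11] = 1·1 + 1·1 + 1·1 + 1·1 = 4.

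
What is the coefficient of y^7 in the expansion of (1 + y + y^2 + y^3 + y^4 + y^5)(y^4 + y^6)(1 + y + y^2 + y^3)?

6

(1 + y + y^2 + y^3 + y^4 + y^5) has coefficients 1,1,1,1,1,1 for degrees 0…5.
(y^4 + y^6) has coefficients 0,0,0,0,1,0,1,0 for degrees 0…7.
Finally multiplying by (1 + y + y^2 + y^3), the product of all factors after the first has coefficients 0,0,0,0,1,1,2,2 for degrees 0…7.
[y^7] = 1·2 + 1·2 + 1·1 + 1·1 + 1·0 + 1·0 = 6.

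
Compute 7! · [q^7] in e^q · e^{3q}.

The EGF product rule gives c_7 = Σ_{k_1+k_2=7} C(7; k_1,k_2) · ∏ g_i(k_i), where e^q gives (1)^k; e^{3q} gives (3)^k.
g_1(k) for k = 0…7: 1, 1, 1, 1, 1, 1, 1, 1.
g_2(k) for k = 0…7: 1, 3, 9, 27, 81, 243, 729, 2187.
c_7 = Σ_k C(7,k)·g_1(k)·g_2(7−k) = 1·1·2187 + 7·1·729 + 21·1·243 + 35·1·81 + 35·1·27 + 21·1·9 + 7·1·3 + 1·1·1 = 2187 + 5103 + 5103 + 2835 + 945 + 189 + 21 + 1 = 16384.

16384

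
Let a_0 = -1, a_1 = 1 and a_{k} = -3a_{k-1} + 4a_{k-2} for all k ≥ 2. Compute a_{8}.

-26215

The ordinary generating function has denominator 1 + 3z - 4z^2.
Iterating the recurrence: a_0,…,a_{8} = -1, 1, -7, 25, -103, 409, -1639, 6553, -26215.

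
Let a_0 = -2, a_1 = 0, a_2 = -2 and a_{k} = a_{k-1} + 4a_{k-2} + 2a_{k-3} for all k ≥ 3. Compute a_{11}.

The ordinary generating function has denominator 1 - y - 4y^2 - 2y^3.
Iterating the recurrence: a_0,…,a_{11} = -2, 0, -2, -6, -14, -42, -110, -306, -830, -2274, -6206, -16962.

-16962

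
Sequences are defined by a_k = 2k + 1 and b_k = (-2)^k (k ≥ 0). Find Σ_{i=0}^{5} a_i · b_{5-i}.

This is [x^5] in the product of the two ordinary generating functions.
Σ = 1·(-32) + 3·16 + 5·(-8) + 7·4 + 9·(-2) + 11·1 = -3.

-3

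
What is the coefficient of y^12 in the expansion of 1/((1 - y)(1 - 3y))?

797161

Partial fractions give a closed form: a_n = (-1/2)·1^n + (3/2)·3^n.
At n = 12: a_12 = 797161.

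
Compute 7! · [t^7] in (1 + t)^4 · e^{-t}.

The EGF product rule gives c_7 = Σ_{k_1+k_2=7} C(7; k_1,k_2) · ∏ g_i(k_i), where (1+t)^4 gives the falling factorial (4)_k; e^{-t} gives (-1)^k.
g_1(k) for k = 0…7: 1, 4, 12, 24, 24, 0, 0, 0.
g_2(k) for k = 0…7: 1, -1, 1, -1, 1, -1, 1, -1.
c_7 = Σ_k C(7,k)·g_1(k)·g_2(7−k) = 1·1·(-1) + 7·4·1 + 21·12·(-1) + 35·24·1 + 35·24·(-1) = −1 + 28 − 252 + 840 − 840 = -225.

-225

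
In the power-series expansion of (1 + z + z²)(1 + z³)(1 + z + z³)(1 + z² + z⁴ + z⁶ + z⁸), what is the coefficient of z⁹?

(1 + z + z²) has coefficients 1,1,1 for degrees 0…2.
(1 + z³) has coefficients 1,0,0,1,0,0,0,0,0,0 for degrees 0…9.
Multiplying by (1 + z + z³) gives running coefficients 1,1,0,2,1,0,1,0,0,0 for degrees 0…9.
Finally multiplying by (1 + z² + z⁴ + z⁶ + z⁸), the product of all factors after the first has coefficients 1,1,1,3,2,3,3,3,3,3 for degrees 0…9.
[z⁹] = 1·3 + 1·3 + 1·3 = 9.

9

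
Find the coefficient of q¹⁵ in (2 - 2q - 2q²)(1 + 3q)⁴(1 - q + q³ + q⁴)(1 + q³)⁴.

(2 - 2q - 2q²) has coefficients 2,-2,-2 for degrees 0…2.
(1 + 3q)⁴ has coefficients 1,12,54,108,81,0,0,0,0,0,0,0,0,0,0,0 for degrees 0…15.
Multiplying by (1 - q + q³ + q⁴) gives running coefficients 1,11,42,55,-14,-15,162,189,81,0,0,0,0,0,0,0 for degrees 0…15.
Finally multiplying by (1 + q³)⁴, the product of all factors after the first has coefficients 1,11,42,59,30,153,388,199,273,982,716,402,1193,1089,468,703 for degrees 0…15.
[q¹⁵] = 2·703 − 2·468 − 2·1089 = -1708.

-1708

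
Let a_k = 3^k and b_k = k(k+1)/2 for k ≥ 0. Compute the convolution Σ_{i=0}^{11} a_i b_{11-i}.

199248

Write out a_i and b_{11-i} for i = 0,…,11 and sum the products.
Σ = 1·66 + 3·55 + 9·45 + 27·36 + 81·28 + 243·21 + 729·15 + 2187·10 + 6561·6 + 19683·3 + 59049·1 + 177147·0 = 199248.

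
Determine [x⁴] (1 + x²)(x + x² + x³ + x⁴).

(1 + x²) has coefficients 1,0,1 for degrees 0…2.
(x + x² + x³ + x⁴) has coefficients 0,1,1,1,1 for degrees 0…4.
[x⁴] = 1·1 + 1·1 = 2.

2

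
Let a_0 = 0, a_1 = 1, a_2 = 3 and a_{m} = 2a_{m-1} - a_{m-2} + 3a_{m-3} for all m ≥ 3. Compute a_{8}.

The ordinary generating function has denominator 1 - 2t + t^2 - 3t^3.
Iterating the recurrence: a_0,…,a_{8} = 0, 1, 3, 5, 10, 24, 53, 112, 243.

243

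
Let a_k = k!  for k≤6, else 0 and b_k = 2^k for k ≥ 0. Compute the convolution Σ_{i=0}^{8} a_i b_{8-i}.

Write out a_i and b_{8-i} for i = 0,…,8 and sum the products.
Σ = 1·256 + 1·128 + 2·64 + 6·32 + 24·16 + 120·8 + 720·4 + 0·2 + 0·1 = 4928.

4928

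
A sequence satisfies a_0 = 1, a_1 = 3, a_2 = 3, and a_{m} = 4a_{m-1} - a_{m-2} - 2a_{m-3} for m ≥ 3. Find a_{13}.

The ordinary generating function has denominator 1 - 4x + x^2 + 2x^3.
Iterating the recurrence: a_0,…,a_{13} = 1, 3, 3, 7, 19, 63, 219, 775, 2755, 9807, 34923, 124375, 442963, 1577631.

1577631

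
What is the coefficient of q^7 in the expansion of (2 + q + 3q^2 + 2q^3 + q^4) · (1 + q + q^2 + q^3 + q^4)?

3

(2 + q + 3q^2 + 2q^3 + q^4) has coefficients 2,1,3,2,1 for degrees 0…4.
(1 + q + q^2 + q^3 + q^4) has coefficients 1,1,1,1,1,0,0,0 for degrees 0…7.
[q^7] = 2·0 + 1·0 + 3·0 + 2·1 + 1·1 = 3.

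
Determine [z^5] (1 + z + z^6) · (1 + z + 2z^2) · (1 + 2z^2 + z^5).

(1 + z + z^6) has coefficients 1,1,0,0,0,0 for degrees 0…5.
(1 + z + 2z^2) has coefficients 1,1,2,0,0,0 for degrees 0…5.
Finally multiplying by (1 + 2z^2 + z^5), the product of all factors after the first has coefficients 1,1,4,2,4,1 for degrees 0…5.
[z^5] = 1·1 + 1·4 = 5.

5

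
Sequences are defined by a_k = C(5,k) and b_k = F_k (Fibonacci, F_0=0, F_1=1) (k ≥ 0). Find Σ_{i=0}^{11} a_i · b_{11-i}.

Write out a_i and b_{11-i} for i = 0,…,11 and sum the products.
Σ = 1·89 + 5·55 + 10·34 + 10·21 + 5·13 + 1·8 + 0·5 + 0·3 + 0·2 + 0·1 + 0·1 + 0·0 = 987.

987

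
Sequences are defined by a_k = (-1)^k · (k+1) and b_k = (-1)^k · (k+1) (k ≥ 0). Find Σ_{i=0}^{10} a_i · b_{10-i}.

Write out a_i and b_{10-i} for i = 0,…,10 and sum the products.
Σ = 1·11 − 2·(-10) + 3·9 − 4·(-8) + 5·7 − 6·(-6) + 7·5 − 8·(-4) + 9·3 − 10·(-2) + 11·1 = 286.

286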